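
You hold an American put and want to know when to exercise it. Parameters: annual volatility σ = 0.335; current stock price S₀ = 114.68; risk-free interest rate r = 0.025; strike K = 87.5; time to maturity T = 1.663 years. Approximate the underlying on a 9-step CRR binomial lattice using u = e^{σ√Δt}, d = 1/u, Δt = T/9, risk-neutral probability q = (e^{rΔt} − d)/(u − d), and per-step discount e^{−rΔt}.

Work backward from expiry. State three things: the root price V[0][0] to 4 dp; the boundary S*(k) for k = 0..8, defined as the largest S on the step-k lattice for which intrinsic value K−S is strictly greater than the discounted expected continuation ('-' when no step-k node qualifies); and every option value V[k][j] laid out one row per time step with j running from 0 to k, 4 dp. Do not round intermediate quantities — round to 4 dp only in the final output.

price = 6.1561
boundary = - - - - - 55.8201 48.3338 55.8201 64.4659
tree:
6.1561
9.0516 3.0797
12.9855 4.8785 1.1613
18.1033 7.5683 2.0125 0.2507
24.4114 11.4463 3.4415 0.4844 0.0000
31.6799 16.7752 5.7857 0.9360 0.0000 0.0000
39.1662 23.6337 9.5094 1.8087 0.0000 0.0000 0.0000
45.6484 31.6799 15.1478 3.4949 0.0000 0.0000 0.0000 0.0000
51.2613 39.1662 23.0341 6.7532 0.0000 0.0000 0.0000 0.0000 0.0000
56.1215 45.6484 31.6799 13.0492 0.0000 0.0000 0.0000 0.0000 0.0000 0.0000

Δt=0.18478, u=1.15489, d=0.86589, q=0.48008, disc=e^(-rΔt)=0.99539
k=9 terminal: V=max(K-S,0) → 56.1215 45.6484 31.6799 13.0492 0.0000 0.0000 0.0000 0.0000 0.0000 0.0000
k=8: j=0 S=36.2387 intr=51.2613 cont=50.8581 V=51.2613[EX]; j=1 S=48.3338 intr=39.1662 cont=38.7629 V=39.1662[EX]; j=2 S=64.4659 intr=23.0341 cont=22.6308 V=23.0341[EX]; j=3 S=85.9822 intr=1.5178 cont=6.7532 V=6.7532[hold]; j=4 S=114.6800 intr=0.0000 cont=0.0000 V=0.0000[hold]; j=5 S=152.9560 intr=0.0000 cont=0.0000 V=0.0000[hold]; j=6 S=204.0072 intr=0.0000 cont=0.0000 V=0.0000[hold]; j=7 S=272.0974 intr=0.0000 cont=0.0000 V=0.0000[hold]; j=8 S=362.9136 intr=0.0000 cont=0.0000 V=0.0000[hold]  S*(8)=64.4659
k=7: j=0 S=41.8516 intr=45.6484 cont=45.2452 V=45.6484[EX]; j=1 S=55.8201 intr=31.6799 cont=31.2766 V=31.6799[EX]; j=2 S=74.4508 intr=13.0492 cont=15.1478 V=15.1478[hold]; j=3 S=99.2998 intr=0.0000 cont=3.4949 V=3.4949[hold]; j=4 S=132.4424 intr=0.0000 cont=0.0000 V=0.0000[hold]; j=5 S=176.6469 intr=0.0000 cont=0.0000 V=0.0000[hold]; j=6 S=235.6052 intr=0.0000 cont=0.0000 V=0.0000[hold]; j=7 S=314.2417 intr=0.0000 cont=0.0000 V=0.0000[hold]  S*(7)=55.8201
k=6: j=0 S=48.3338 intr=39.1662 cont=38.7629 V=39.1662[EX]; j=1 S=64.4659 intr=23.0341 cont=23.6337 V=23.6337[hold]; j=2 S=85.9822 intr=1.5178 cont=9.5094 V=9.5094[hold]; j=3 S=114.6800 intr=0.0000 cont=1.8087 V=1.8087[hold]; j=4 S=152.9560 intr=0.0000 cont=0.0000 V=0.0000[hold]; j=5 S=204.0072 intr=0.0000 cont=0.0000 V=0.0000[hold]; j=6 S=272.0974 intr=0.0000 cont=0.0000 V=0.0000[hold]  S*(6)=48.3338
k=5: j=0 S=55.8201 intr=31.6799 cont=31.5632 V=31.6799[EX]; j=1 S=74.4508 intr=13.0492 cont=16.7752 V=16.7752[hold]; j=2 S=99.2998 intr=0.0000 cont=5.7857 V=5.7857[hold]; j=3 S=132.4424 intr=0.0000 cont=0.9360 V=0.9360[hold]; j=4 S=176.6469 intr=0.0000 cont=0.0000 V=0.0000[hold]; j=5 S=235.6052 intr=0.0000 cont=0.0000 V=0.0000[hold]  S*(5)=55.8201
k=4: j=0 S=64.4659 intr=23.0341 cont=24.4114 V=24.4114[hold]; j=1 S=85.9822 intr=1.5178 cont=11.4463 V=11.4463[hold]; j=2 S=114.6800 intr=0.0000 cont=3.4415 V=3.4415[hold]; j=3 S=152.9560 intr=0.0000 cont=0.4844 V=0.4844[hold]; j=4 S=204.0072 intr=0.0000 cont=0.0000 V=0.0000[hold]  S*(4)=-
k=3: j=0 S=74.4508 intr=13.0492 cont=18.1033 V=18.1033[hold]; j=1 S=99.2998 intr=0.0000 cont=7.5683 V=7.5683[hold]; j=2 S=132.4424 intr=0.0000 cont=2.0125 V=2.0125[hold]; j=3 S=176.6469 intr=0.0000 cont=0.2507 V=0.2507[hold]  S*(3)=-
k=2: j=0 S=85.9822 intr=1.5178 cont=12.9855 V=12.9855[hold]; j=1 S=114.6800 intr=0.0000 cont=4.8785 V=4.8785[hold]; j=2 S=152.9560 intr=0.0000 cont=1.1613 V=1.1613[hold]  S*(2)=-
k=1: j=0 S=99.2998 intr=0.0000 cont=9.0516 V=9.0516[hold]; j=1 S=132.4424 intr=0.0000 cont=3.0797 V=3.0797[hold]  S*(1)=-
k=0: j=0 S=114.6800 intr=0.0000 cont=6.1561 V=6.1561[hold]  S*(0)=-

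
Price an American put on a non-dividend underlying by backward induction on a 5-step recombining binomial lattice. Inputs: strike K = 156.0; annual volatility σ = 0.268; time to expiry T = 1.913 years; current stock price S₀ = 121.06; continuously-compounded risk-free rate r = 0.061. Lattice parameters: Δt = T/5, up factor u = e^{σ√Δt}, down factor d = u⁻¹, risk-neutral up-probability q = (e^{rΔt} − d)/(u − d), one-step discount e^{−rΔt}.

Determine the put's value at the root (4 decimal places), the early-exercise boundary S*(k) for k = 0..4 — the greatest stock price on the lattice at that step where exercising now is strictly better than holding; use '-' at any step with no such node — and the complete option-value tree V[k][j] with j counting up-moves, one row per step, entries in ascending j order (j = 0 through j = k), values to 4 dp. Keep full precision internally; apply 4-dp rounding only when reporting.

price = 35.6075
boundary = - 102.5670 121.0600 102.5670 121.0600
tree:
35.6075
53.4330 21.3591
69.1011 34.9400 10.2462
82.3757 53.4330 19.1761 2.7698
93.6225 69.1011 34.9400 6.0265 0.0000
103.1513 82.3757 53.4330 13.1126 0.0000 0.0000

params: Δt=0.38260 u=1.18030 d=0.84724 q=0.52955 e^(-rΔt)=0.97693
t_5 payoffs: 103.1513 82.3757 53.4330 13.1126 0.0000 0.0000
t_4: node(4,0) S=62.3775 payoff=93.6225 vs cont=90.0239 → 93.6225 [stop]  node(4,1) S=86.8989 payoff=69.1011 vs cont=65.5024 → 69.1011 [stop]  node(4,2) S=121.0600 payoff=34.9400 vs cont=31.3413 → 34.9400 [stop]  node(4,3) S=168.6503 payoff=0.0000 vs cont=6.0265 → 6.0265 [wait]  node(4,4) S=234.9490 payoff=0.0000 vs cont=0.0000 → 0.0000 [wait]  ⇒ S*(4)=121.0600
t_3: node(3,0) S=73.6243 payoff=82.3757 vs cont=78.7771 → 82.3757 [stop]  node(3,1) S=102.5670 payoff=53.4330 vs cont=49.8344 → 53.4330 [stop]  node(3,2) S=142.8874 payoff=13.1126 vs cont=19.1761 → 19.1761 [wait]  node(3,3) S=199.0583 payoff=0.0000 vs cont=2.7698 → 2.7698 [wait]  ⇒ S*(3)=102.5670
t_2: node(2,0) S=86.8989 payoff=69.1011 vs cont=65.5024 → 69.1011 [stop]  node(2,1) S=121.0600 payoff=34.9400 vs cont=34.4782 → 34.9400 [stop]  node(2,2) S=168.6503 payoff=0.0000 vs cont=10.2462 → 10.2462 [wait]  ⇒ S*(2)=121.0600
t_1: node(1,0) S=102.5670 payoff=53.4330 vs cont=49.8344 → 53.4330 [stop]  node(1,1) S=142.8874 payoff=13.1126 vs cont=21.3591 → 21.3591 [wait]  ⇒ S*(1)=102.5670
t_0: node(0,0) S=121.0600 payoff=34.9400 vs cont=35.6075 → 35.6075 [wait]  ⇒ S*(0)=-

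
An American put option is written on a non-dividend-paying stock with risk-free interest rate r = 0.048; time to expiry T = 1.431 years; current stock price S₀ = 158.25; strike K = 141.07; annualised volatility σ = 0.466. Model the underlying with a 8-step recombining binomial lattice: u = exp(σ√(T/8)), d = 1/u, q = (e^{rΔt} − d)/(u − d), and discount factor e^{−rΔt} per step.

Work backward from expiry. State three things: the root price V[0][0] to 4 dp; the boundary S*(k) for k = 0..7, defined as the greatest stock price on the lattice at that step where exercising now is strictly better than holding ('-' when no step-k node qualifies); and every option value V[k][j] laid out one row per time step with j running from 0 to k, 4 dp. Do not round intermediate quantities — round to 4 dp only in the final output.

Δt=0.17888  u=1.21785  d=0.82112  q=0.47262  discount=0.99145
step 8 (expiry): payoffs max(K−S,0) = 108.3669 92.5660 69.1307 34.3723 0.0000 0.0000 0.0000 0.0000 0.0000
step 7: (k=7,j=0): S=39.8275, (K−S)⁺=101.2425, hold=100.0364 ⇒ V=101.2425 exercise | (k=7,j=1): S=59.0707, (K−S)⁺=81.9993, hold=80.7933 ⇒ V=81.9993 exercise | (k=7,j=2): S=87.6114, (K−S)⁺=53.4586, hold=52.2525 ⇒ V=53.4586 exercise | (k=7,j=3): S=129.9419, (K−S)⁺=11.1281, hold=17.9722 ⇒ V=17.9722 continue | (k=7,j=4): S=192.7250, (K−S)⁺=0.0000, hold=0.0000 ⇒ V=0.0000 continue | (k=7,j=5): S=285.8425, (K−S)⁺=0.0000, hold=0.0000 ⇒ V=0.0000 continue | (k=7,j=6): S=423.9508, (K−S)⁺=0.0000, hold=0.0000 ⇒ V=0.0000 continue | (k=7,j=7): S=628.7878, (K−S)⁺=0.0000, hold=0.0000 ⇒ V=0.0000 continue  boundary S*=87.6114
step 6: (k=6,j=0): S=48.5040, (K−S)⁺=92.5660, hold=91.3599 ⇒ V=92.5660 exercise | (k=6,j=1): S=71.9393, (K−S)⁺=69.1307, hold=67.9246 ⇒ V=69.1307 exercise | (k=6,j=2): S=106.6977, (K−S)⁺=34.3723, hold=36.3733 ⇒ V=36.3733 continue | (k=6,j=3): S=158.2500, (K−S)⁺=0.0000, hold=9.3971 ⇒ V=9.3971 continue | (k=6,j=4): S=234.7104, (K−S)⁺=0.0000, hold=0.0000 ⇒ V=0.0000 continue | (k=6,j=5): S=348.1137, (K−S)⁺=0.0000, hold=0.0000 ⇒ V=0.0000 continue | (k=6,j=6): S=516.3091, (K−S)⁺=0.0000, hold=0.0000 ⇒ V=0.0000 continue  boundary S*=71.9393
step 5: (k=5,j=0): S=59.0707, (K−S)⁺=81.9993, hold=80.7933 ⇒ V=81.9993 exercise | (k=5,j=1): S=87.6114, (K−S)⁺=53.4586, hold=53.1902 ⇒ V=53.4586 exercise | (k=5,j=2): S=129.9419, (K−S)⁺=11.1281, hold=23.4218 ⇒ V=23.4218 continue | (k=5,j=3): S=192.7250, (K−S)⁺=0.0000, hold=4.9135 ⇒ V=4.9135 continue | (k=5,j=4): S=285.8425, (K−S)⁺=0.0000, hold=0.0000 ⇒ V=0.0000 continue | (k=5,j=5): S=423.9508, (K−S)⁺=0.0000, hold=0.0000 ⇒ V=0.0000 continue  boundary S*=87.6114
step 4: (k=4,j=0): S=71.9393, (K−S)⁺=69.1307, hold=67.9246 ⇒ V=69.1307 exercise | (k=4,j=1): S=106.6977, (K−S)⁺=34.3723, hold=38.9269 ⇒ V=38.9269 continue | (k=4,j=2): S=158.2500, (K−S)⁺=0.0000, hold=14.5489 ⇒ V=14.5489 continue | (k=4,j=3): S=234.7104, (K−S)⁺=0.0000, hold=2.5691 ⇒ V=2.5691 continue | (k=4,j=4): S=348.1137, (K−S)⁺=0.0000, hold=0.0000 ⇒ V=0.0000 continue  boundary S*=71.9393
step 3: (k=3,j=0): S=87.6114, (K−S)⁺=53.4586, hold=54.3867 ⇒ V=54.3867 continue | (k=3,j=1): S=129.9419, (K−S)⁺=11.1281, hold=27.1710 ⇒ V=27.1710 continue | (k=3,j=2): S=192.7250, (K−S)⁺=0.0000, hold=8.8110 ⇒ V=8.8110 continue | (k=3,j=3): S=285.8425, (K−S)⁺=0.0000, hold=1.3433 ⇒ V=1.3433 continue  boundary S*=-
step 2: (k=2,j=0): S=106.6977, (K−S)⁺=34.3723, hold=41.1690 ⇒ V=41.1690 continue | (k=2,j=1): S=158.2500, (K−S)⁺=0.0000, hold=18.3356 ⇒ V=18.3356 continue | (k=2,j=2): S=234.7104, (K−S)⁺=0.0000, hold=5.2365 ⇒ V=5.2365 continue  boundary S*=-
step 1: (k=1,j=0): S=129.9419, (K−S)⁺=11.1281, hold=30.1177 ⇒ V=30.1177 continue | (k=1,j=1): S=192.7250, (K−S)⁺=0.0000, hold=12.0408 ⇒ V=12.0408 continue  boundary S*=-
step 0: (k=0,j=0): S=158.2500, (K−S)⁺=0.0000, hold=21.3898 ⇒ V=21.3898 continue  boundary S*=-

price = 21.3898
boundary = - - - - 71.9393 87.6114 71.9393 87.6114
tree:
21.3898
30.1177 12.0408
41.1690 18.3356 5.2365
54.3867 27.1710 8.8110 1.3433
69.1307 38.9269 14.5489 2.5691 0.0000
81.9993 53.4586 23.4218 4.9135 0.0000 0.0000
92.5660 69.1307 36.3733 9.3971 0.0000 0.0000 0.0000
101.2425 81.9993 53.4586 17.9722 0.0000 0.0000 0.0000 0.0000
108.3669 92.5660 69.1307 34.3723 0.0000 0.0000 0.0000 0.0000 0.0000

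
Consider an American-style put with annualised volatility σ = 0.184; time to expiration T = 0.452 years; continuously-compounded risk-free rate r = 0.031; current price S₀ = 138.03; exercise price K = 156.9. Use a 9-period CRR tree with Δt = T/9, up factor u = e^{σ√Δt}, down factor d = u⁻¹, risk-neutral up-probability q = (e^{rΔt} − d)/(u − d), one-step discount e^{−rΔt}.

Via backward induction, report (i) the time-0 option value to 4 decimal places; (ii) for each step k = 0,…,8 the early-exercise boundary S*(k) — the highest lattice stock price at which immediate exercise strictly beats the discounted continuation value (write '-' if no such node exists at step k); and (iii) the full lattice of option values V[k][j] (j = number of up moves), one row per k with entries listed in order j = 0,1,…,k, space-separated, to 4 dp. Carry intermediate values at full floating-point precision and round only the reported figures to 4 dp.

Δt=0.05022  u=1.04210  d=0.95960  q=0.50858  discount=0.99844
step 9 (expiry): payoffs max(K−S,0) = 61.6642 53.4771 44.5863 34.9311 24.4459 13.0594 0.6939 0.0000 0.0000 0.0000
step 8: (k=8,j=0): S=99.2450, (K−S)⁺=57.6550, hold=57.4109 ⇒ V=57.6550 exercise | (k=8,j=1): S=107.7767, (K−S)⁺=49.1233, hold=48.8792 ⇒ V=49.1233 exercise | (k=8,j=2): S=117.0418, (K−S)⁺=39.8582, hold=39.6141 ⇒ V=39.8582 exercise | (k=8,j=3): S=127.1034, (K−S)⁺=29.7966, hold=29.5525 ⇒ V=29.7966 exercise | (k=8,j=4): S=138.0300, (K−S)⁺=18.8700, hold=18.6259 ⇒ V=18.8700 exercise | (k=8,j=5): S=149.8959, (K−S)⁺=7.0041, hold=6.7600 ⇒ V=7.0041 exercise | (k=8,j=6): S=162.7819, (K−S)⁺=0.0000, hold=0.3405 ⇒ V=0.3405 continue | (k=8,j=7): S=176.7756, (K−S)⁺=0.0000, hold=0.0000 ⇒ V=0.0000 continue | (k=8,j=8): S=191.9723, (K−S)⁺=0.0000, hold=0.0000 ⇒ V=0.0000 continue  boundary S*=149.8959
step 7: (k=7,j=0): S=103.4229, (K−S)⁺=53.4771, hold=53.2330 ⇒ V=53.4771 exercise | (k=7,j=1): S=112.3137, (K−S)⁺=44.5863, hold=44.3422 ⇒ V=44.5863 exercise | (k=7,j=2): S=121.9689, (K−S)⁺=34.9311, hold=34.6870 ⇒ V=34.9311 exercise | (k=7,j=3): S=132.4541, (K−S)⁺=24.4459, hold=24.2018 ⇒ V=24.4459 exercise | (k=7,j=4): S=143.8406, (K−S)⁺=13.0594, hold=12.8153 ⇒ V=13.0594 exercise | (k=7,j=5): S=156.2061, (K−S)⁺=0.6939, hold=3.6095 ⇒ V=3.6095 continue | (k=7,j=6): S=169.6345, (K−S)⁺=0.0000, hold=0.1671 ⇒ V=0.1671 continue | (k=7,j=7): S=184.2173, (K−S)⁺=0.0000, hold=0.0000 ⇒ V=0.0000 continue  boundary S*=143.8406
step 6: (k=6,j=0): S=107.7767, (K−S)⁺=49.1233, hold=48.8792 ⇒ V=49.1233 exercise | (k=6,j=1): S=117.0418, (K−S)⁺=39.8582, hold=39.6141 ⇒ V=39.8582 exercise | (k=6,j=2): S=127.1034, (K−S)⁺=29.7966, hold=29.5525 ⇒ V=29.7966 exercise | (k=6,j=3): S=138.0300, (K−S)⁺=18.8700, hold=18.6259 ⇒ V=18.8700 exercise | (k=6,j=4): S=149.8959, (K−S)⁺=7.0041, hold=8.2405 ⇒ V=8.2405 continue | (k=6,j=5): S=162.7819, (K−S)⁺=0.0000, hold=1.8559 ⇒ V=1.8559 continue | (k=6,j=6): S=176.7756, (K−S)⁺=0.0000, hold=0.0820 ⇒ V=0.0820 continue  boundary S*=138.0300
step 5: (k=5,j=0): S=112.3137, (K−S)⁺=44.5863, hold=44.3422 ⇒ V=44.5863 exercise | (k=5,j=1): S=121.9689, (K−S)⁺=34.9311, hold=34.6870 ⇒ V=34.9311 exercise | (k=5,j=2): S=132.4541, (K−S)⁺=24.4459, hold=24.2018 ⇒ V=24.4459 exercise | (k=5,j=3): S=143.8406, (K−S)⁺=13.0594, hold=13.4431 ⇒ V=13.4431 continue | (k=5,j=4): S=156.2061, (K−S)⁺=0.6939, hold=4.9856 ⇒ V=4.9856 continue | (k=5,j=5): S=169.6345, (K−S)⁺=0.0000, hold=0.9522 ⇒ V=0.9522 continue  boundary S*=132.4541
step 4: (k=4,j=0): S=117.0418, (K−S)⁺=39.8582, hold=39.6141 ⇒ V=39.8582 exercise | (k=4,j=1): S=127.1034, (K−S)⁺=29.7966, hold=29.5525 ⇒ V=29.7966 exercise | (k=4,j=2): S=138.0300, (K−S)⁺=18.8700, hold=18.8208 ⇒ V=18.8700 exercise | (k=4,j=3): S=149.8959, (K−S)⁺=7.0041, hold=9.1276 ⇒ V=9.1276 continue | (k=4,j=4): S=162.7819, (K−S)⁺=0.0000, hold=2.9297 ⇒ V=2.9297 continue  boundary S*=138.0300
step 3: (k=3,j=0): S=121.9689, (K−S)⁺=34.9311, hold=34.6870 ⇒ V=34.9311 exercise | (k=3,j=1): S=132.4541, (K−S)⁺=24.4459, hold=24.2018 ⇒ V=24.4459 exercise | (k=3,j=2): S=143.8406, (K−S)⁺=13.0594, hold=13.8935 ⇒ V=13.8935 continue | (k=3,j=3): S=156.2061, (K−S)⁺=0.6939, hold=5.9662 ⇒ V=5.9662 continue  boundary S*=132.4541
step 2: (k=2,j=0): S=127.1034, (K−S)⁺=29.7966, hold=29.5525 ⇒ V=29.7966 exercise | (k=2,j=1): S=138.0300, (K−S)⁺=18.8700, hold=19.0495 ⇒ V=19.0495 continue | (k=2,j=2): S=149.8959, (K−S)⁺=7.0041, hold=9.8465 ⇒ V=9.8465 continue  boundary S*=127.1034
step 1: (k=1,j=0): S=132.4541, (K−S)⁺=24.4459, hold=24.2930 ⇒ V=24.4459 exercise | (k=1,j=1): S=143.8406, (K−S)⁺=13.0594, hold=14.3467 ⇒ V=14.3467 continue  boundary S*=132.4541
step 0: (k=0,j=0): S=138.0300, (K−S)⁺=18.8700, hold=19.2796 ⇒ V=19.2796 continue  boundary S*=-

price = 19.2796
boundary = - 132.4541 127.1034 132.4541 138.0300 132.4541 138.0300 143.8406 149.8959
tree:
19.2796
24.4459 14.3467
29.7966 19.0495 9.8465
34.9311 24.4459 13.8935 5.9662
39.8582 29.7966 18.8700 9.1276 2.9297
44.5863 34.9311 24.4459 13.4431 4.9856 0.9522
49.1233 39.8582 29.7966 18.8700 8.2405 1.8559 0.0820
53.4771 44.5863 34.9311 24.4459 13.0594 3.6095 0.1671 0.0000
57.6550 49.1233 39.8582 29.7966 18.8700 7.0041 0.3405 0.0000 0.0000
61.6642 53.4771 44.5863 34.9311 24.4459 13.0594 0.6939 0.0000 0.0000 0.0000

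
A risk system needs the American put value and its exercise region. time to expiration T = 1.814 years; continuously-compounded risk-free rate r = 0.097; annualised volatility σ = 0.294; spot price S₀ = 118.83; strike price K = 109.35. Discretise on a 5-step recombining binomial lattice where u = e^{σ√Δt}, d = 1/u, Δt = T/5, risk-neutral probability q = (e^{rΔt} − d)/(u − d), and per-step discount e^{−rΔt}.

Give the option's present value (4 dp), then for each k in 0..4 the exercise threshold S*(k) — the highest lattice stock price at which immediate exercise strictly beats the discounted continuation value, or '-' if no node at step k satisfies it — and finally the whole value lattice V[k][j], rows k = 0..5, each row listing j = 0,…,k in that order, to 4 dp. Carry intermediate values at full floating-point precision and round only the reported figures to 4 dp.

price = 8.0612
boundary = - - 83.3897 69.8563 83.3897
tree:
8.0612
14.7115 3.2792
25.9603 6.6919 0.7699
39.4937 13.3721 1.7979 0.0000
50.8308 25.9603 4.1986 0.0000 0.0000
60.3279 39.4937 9.8051 0.0000 0.0000 0.0000

params: Δt=0.36280 u=1.19373 d=0.83771 q=0.55645 e^(-rΔt)=0.96542
t_5 payoffs: 60.3279 39.4937 9.8051 0.0000 0.0000 0.0000
t_4: node(4,0) S=58.5192 payoff=50.8308 vs cont=47.0495 → 50.8308 [stop]  node(4,1) S=83.3897 payoff=25.9603 vs cont=22.1790 → 25.9603 [stop]  node(4,2) S=118.8300 payoff=0.0000 vs cont=4.1986 → 4.1986 [wait]  node(4,3) S=169.3323 payoff=0.0000 vs cont=0.0000 → 0.0000 [wait]  node(4,4) S=241.2980 payoff=0.0000 vs cont=0.0000 → 0.0000 [wait]  ⇒ S*(4)=83.3897
t_3: node(3,0) S=69.8563 payoff=39.4937 vs cont=35.7125 → 39.4937 [stop]  node(3,1) S=99.5449 payoff=9.8051 vs cont=13.3721 → 13.3721 [wait]  node(3,2) S=141.8512 payoff=0.0000 vs cont=1.7979 → 1.7979 [wait]  node(3,3) S=202.1375 payoff=0.0000 vs cont=0.0000 → 0.0000 [wait]  ⇒ S*(3)=69.8563
t_2: node(2,0) S=83.3897 payoff=25.9603 vs cont=24.0953 → 25.9603 [stop]  node(2,1) S=118.8300 payoff=0.0000 vs cont=6.6919 → 6.6919 [wait]  node(2,2) S=169.3323 payoff=0.0000 vs cont=0.7699 → 0.7699 [wait]  ⇒ S*(2)=83.3897
t_1: node(1,0) S=99.5449 payoff=9.8051 vs cont=14.7115 → 14.7115 [wait]  node(1,1) S=141.8512 payoff=0.0000 vs cont=3.2792 → 3.2792 [wait]  ⇒ S*(1)=-
t_0: node(0,0) S=118.8300 payoff=0.0000 vs cont=8.0612 → 8.0612 [wait]  ⇒ S*(0)=-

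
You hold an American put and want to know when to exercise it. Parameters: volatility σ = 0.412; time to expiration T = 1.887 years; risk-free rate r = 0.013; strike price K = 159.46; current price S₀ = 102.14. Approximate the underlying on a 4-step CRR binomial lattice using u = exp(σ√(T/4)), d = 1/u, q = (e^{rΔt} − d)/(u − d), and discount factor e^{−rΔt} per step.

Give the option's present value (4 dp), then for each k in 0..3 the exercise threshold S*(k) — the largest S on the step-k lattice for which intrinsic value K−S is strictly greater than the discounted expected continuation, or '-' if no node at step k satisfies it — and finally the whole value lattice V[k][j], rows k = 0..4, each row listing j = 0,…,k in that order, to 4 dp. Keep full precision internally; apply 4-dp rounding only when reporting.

price = 63.9098
boundary = - - 57.9968 76.9662
tree:
63.9098
82.6184 41.0347
101.4632 59.8318 17.7279
115.7573 82.4938 31.8773 0.0000
126.5285 101.4632 57.3200 0.0000 0.0000

Δt=0.47175, u=1.32708, d=0.75354, q=0.44045, disc=e^(-rΔt)=0.99389
k=4 terminal: V=max(K-S,0) → 126.5285 101.4632 57.3200 0.0000 0.0000
k=3: j=0 S=43.7027 intr=115.7573 cont=114.7824 V=115.7573[EX]; j=1 S=76.9662 intr=82.4938 cont=81.5189 V=82.4938[EX]; j=2 S=135.5476 intr=23.9124 cont=31.8773 V=31.8773[hold]; j=3 S=238.7172 intr=0.0000 cont=0.0000 V=0.0000[hold]  S*(3)=76.9662
k=2: j=0 S=57.9968 intr=101.4632 cont=100.4883 V=101.4632[EX]; j=1 S=102.1400 intr=57.3200 cont=59.8318 V=59.8318[hold]; j=2 S=179.8820 intr=0.0000 cont=17.7279 V=17.7279[hold]  S*(2)=57.9968
k=1: j=0 S=76.9662 intr=82.4938 cont=82.6184 V=82.6184[hold]; j=1 S=135.5476 intr=23.9124 cont=41.0347 V=41.0347[hold]  S*(1)=-
k=0: j=0 S=102.1400 intr=57.3200 cont=63.9098 V=63.9098[hold]  S*(0)=-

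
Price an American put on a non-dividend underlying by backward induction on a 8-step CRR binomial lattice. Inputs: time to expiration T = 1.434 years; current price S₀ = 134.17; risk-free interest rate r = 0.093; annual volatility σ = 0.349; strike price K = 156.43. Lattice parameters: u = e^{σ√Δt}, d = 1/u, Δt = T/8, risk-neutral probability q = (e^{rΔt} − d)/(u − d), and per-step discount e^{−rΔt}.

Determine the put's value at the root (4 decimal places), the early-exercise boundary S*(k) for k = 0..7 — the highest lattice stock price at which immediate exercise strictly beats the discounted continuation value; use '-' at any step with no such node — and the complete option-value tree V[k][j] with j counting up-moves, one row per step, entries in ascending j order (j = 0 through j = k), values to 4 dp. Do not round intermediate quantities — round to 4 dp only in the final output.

Δt=0.17925  u=1.15923  d=0.86264  q=0.51980  discount=0.98347
step 8 (expiry): payoffs max(K−S,0) = 115.2879 101.1422 82.1330 56.5880 22.2600 0.0000 0.0000 0.0000 0.0000
step 7: (k=7,j=0): S=47.6934, (K−S)⁺=108.7366, hold=106.1505 ⇒ V=108.7366 exercise | (k=7,j=1): S=64.0914, (K−S)⁺=92.3386, hold=89.7524 ⇒ V=92.3386 exercise | (k=7,j=2): S=86.1276, (K−S)⁺=70.3024, hold=67.7163 ⇒ V=70.3024 exercise | (k=7,j=3): S=115.7402, (K−S)⁺=40.6898, hold=38.1037 ⇒ V=40.6898 exercise | (k=7,j=4): S=155.5344, (K−S)⁺=0.8956, hold=10.5125 ⇒ V=10.5125 continue | (k=7,j=5): S=209.0108, (K−S)⁺=0.0000, hold=0.0000 ⇒ V=0.0000 continue | (k=7,j=6): S=280.8735, (K−S)⁺=0.0000, hold=0.0000 ⇒ V=0.0000 continue | (k=7,j=7): S=377.4444, (K−S)⁺=0.0000, hold=0.0000 ⇒ V=0.0000 continue  boundary S*=115.7402
step 6: (k=6,j=0): S=55.2878, (K−S)⁺=101.1422, hold=98.5561 ⇒ V=101.1422 exercise | (k=6,j=1): S=74.2970, (K−S)⁺=82.1330, hold=79.5469 ⇒ V=82.1330 exercise | (k=6,j=2): S=99.8420, (K−S)⁺=56.5880, hold=54.0019 ⇒ V=56.5880 exercise | (k=6,j=3): S=134.1700, (K−S)⁺=22.2600, hold=24.5901 ⇒ V=24.5901 continue | (k=6,j=4): S=180.3008, (K−S)⁺=0.0000, hold=4.9646 ⇒ V=4.9646 continue | (k=6,j=5): S=242.2924, (K−S)⁺=0.0000, hold=0.0000 ⇒ V=0.0000 continue | (k=6,j=6): S=325.5981, (K−S)⁺=0.0000, hold=0.0000 ⇒ V=0.0000 continue  boundary S*=99.8420
step 5: (k=5,j=0): S=64.0914, (K−S)⁺=92.3386, hold=89.7524 ⇒ V=92.3386 exercise | (k=5,j=1): S=86.1276, (K−S)⁺=70.3024, hold=67.7163 ⇒ V=70.3024 exercise | (k=5,j=2): S=115.7402, (K−S)⁺=40.6898, hold=39.2948 ⇒ V=40.6898 exercise | (k=5,j=3): S=155.5344, (K−S)⁺=0.8956, hold=14.1508 ⇒ V=14.1508 continue | (k=5,j=4): S=209.0108, (K−S)⁺=0.0000, hold=2.3446 ⇒ V=2.3446 continue | (k=5,j=5): S=280.8735, (K−S)⁺=0.0000, hold=0.0000 ⇒ V=0.0000 continue  boundary S*=115.7402
step 4: (k=4,j=0): S=74.2970, (K−S)⁺=82.1330, hold=79.5469 ⇒ V=82.1330 exercise | (k=4,j=1): S=99.8420, (K−S)⁺=56.5880, hold=54.0019 ⇒ V=56.5880 exercise | (k=4,j=2): S=134.1700, (K−S)⁺=22.2600, hold=26.4501 ⇒ V=26.4501 continue | (k=4,j=3): S=180.3008, (K−S)⁺=0.0000, hold=7.8814 ⇒ V=7.8814 continue | (k=4,j=4): S=242.2924, (K−S)⁺=0.0000, hold=1.1072 ⇒ V=1.1072 continue  boundary S*=99.8420
step 3: (k=3,j=0): S=86.1276, (K−S)⁺=70.3024, hold=67.7163 ⇒ V=70.3024 exercise | (k=3,j=1): S=115.7402, (K−S)⁺=40.6898, hold=40.2457 ⇒ V=40.6898 exercise | (k=3,j=2): S=155.5344, (K−S)⁺=0.8956, hold=16.5203 ⇒ V=16.5203 continue | (k=3,j=3): S=209.0108, (K−S)⁺=0.0000, hold=4.2881 ⇒ V=4.2881 continue  boundary S*=115.7402
step 2: (k=2,j=0): S=99.8420, (K−S)⁺=56.5880, hold=54.0019 ⇒ V=56.5880 exercise | (k=2,j=1): S=134.1700, (K−S)⁺=22.2600, hold=27.6614 ⇒ V=27.6614 continue | (k=2,j=2): S=180.3008, (K−S)⁺=0.0000, hold=9.9940 ⇒ V=9.9940 continue  boundary S*=99.8420
step 1: (k=1,j=0): S=115.7402, (K−S)⁺=40.6898, hold=40.8649 ⇒ V=40.8649 continue | (k=1,j=1): S=155.5344, (K−S)⁺=0.8956, hold=18.1723 ⇒ V=18.1723 continue  boundary S*=-
step 0: (k=0,j=0): S=134.1700, (K−S)⁺=22.2600, hold=28.5886 ⇒ V=28.5886 continue  boundary S*=-

price = 28.5886
boundary = - - 99.8420 115.7402 99.8420 115.7402 99.8420 115.7402
tree:
28.5886
40.8649 18.1723
56.5880 27.6614 9.9940
70.3024 40.6898 16.5203 4.2881
82.1330 56.5880 26.4501 7.8814 1.1072
92.3386 70.3024 40.6898 14.1508 2.3446 0.0000
101.1422 82.1330 56.5880 24.5901 4.9646 0.0000 0.0000
108.7366 92.3386 70.3024 40.6898 10.5125 0.0000 0.0000 0.0000
115.2879 101.1422 82.1330 56.5880 22.2600 0.0000 0.0000 0.0000 0.0000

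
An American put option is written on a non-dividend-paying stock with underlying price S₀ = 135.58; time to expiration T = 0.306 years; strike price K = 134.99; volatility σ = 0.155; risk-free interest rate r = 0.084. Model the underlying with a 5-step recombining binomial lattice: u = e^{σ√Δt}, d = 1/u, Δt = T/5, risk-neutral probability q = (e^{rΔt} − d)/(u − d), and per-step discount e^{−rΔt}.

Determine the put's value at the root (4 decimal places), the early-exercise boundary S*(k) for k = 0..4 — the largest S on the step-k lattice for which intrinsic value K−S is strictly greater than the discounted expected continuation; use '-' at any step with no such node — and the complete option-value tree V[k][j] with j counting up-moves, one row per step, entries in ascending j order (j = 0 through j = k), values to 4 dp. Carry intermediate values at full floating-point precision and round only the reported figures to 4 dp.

price = 3.3072
boundary = - - 125.5711 120.8472 125.5711
tree:
3.3072
5.6954 1.4430
9.4189 2.7939 0.3845
14.1428 5.2468 0.8737 0.0000
18.6889 9.4189 1.9851 0.0000 0.0000
23.0641 14.1428 4.5104 0.0000 0.0000 0.0000

Δt=0.06120  u=1.03909  d=0.96238  q=0.55760  discount=0.99487
step 5 (expiry): payoffs max(K−S,0) = 23.0641 14.1428 4.5104 0.0000 0.0000 0.0000
step 4: (k=4,j=0): S=116.3011, (K−S)⁺=18.6889, hold=17.9967 ⇒ V=18.6889 exercise | (k=4,j=1): S=125.5711, (K−S)⁺=9.4189, hold=8.7267 ⇒ V=9.4189 exercise | (k=4,j=2): S=135.5800, (K−S)⁺=0.0000, hold=1.9851 ⇒ V=1.9851 continue | (k=4,j=3): S=146.3867, (K−S)⁺=0.0000, hold=0.0000 ⇒ V=0.0000 continue | (k=4,j=4): S=158.0547, (K−S)⁺=0.0000, hold=0.0000 ⇒ V=0.0000 continue  boundary S*=125.5711
step 3: (k=3,j=0): S=120.8472, (K−S)⁺=14.1428, hold=13.4506 ⇒ V=14.1428 exercise | (k=3,j=1): S=130.4796, (K−S)⁺=4.5104, hold=5.2468 ⇒ V=5.2468 continue | (k=3,j=2): S=140.8798, (K−S)⁺=0.0000, hold=0.8737 ⇒ V=0.8737 continue | (k=3,j=3): S=152.1089, (K−S)⁺=0.0000, hold=0.0000 ⇒ V=0.0000 continue  boundary S*=120.8472
step 2: (k=2,j=0): S=125.5711, (K−S)⁺=9.4189, hold=9.1352 ⇒ V=9.4189 exercise | (k=2,j=1): S=135.5800, (K−S)⁺=0.0000, hold=2.7939 ⇒ V=2.7939 continue | (k=2,j=2): S=146.3867, (K−S)⁺=0.0000, hold=0.3845 ⇒ V=0.3845 continue  boundary S*=125.5711
step 1: (k=1,j=0): S=130.4796, (K−S)⁺=4.5104, hold=5.6954 ⇒ V=5.6954 continue | (k=1,j=1): S=140.8798, (K−S)⁺=0.0000, hold=1.4430 ⇒ V=1.4430 continue  boundary S*=-
step 0: (k=0,j=0): S=135.5800, (K−S)⁺=0.0000, hold=3.3072 ⇒ V=3.3072 continue  boundary S*=-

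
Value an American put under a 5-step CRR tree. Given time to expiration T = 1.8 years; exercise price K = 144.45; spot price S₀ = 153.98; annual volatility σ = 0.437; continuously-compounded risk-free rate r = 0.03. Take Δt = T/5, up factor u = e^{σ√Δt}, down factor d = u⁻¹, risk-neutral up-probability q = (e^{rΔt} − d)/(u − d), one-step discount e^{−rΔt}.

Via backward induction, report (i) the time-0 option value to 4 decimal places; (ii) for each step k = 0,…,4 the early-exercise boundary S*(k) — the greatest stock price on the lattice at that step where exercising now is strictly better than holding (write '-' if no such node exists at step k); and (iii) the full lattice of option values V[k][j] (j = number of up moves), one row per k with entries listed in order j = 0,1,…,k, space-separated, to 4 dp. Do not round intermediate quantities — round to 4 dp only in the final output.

price = 27.8485
boundary = - - - 70.1210 91.1424
tree:
27.8485
40.1175 13.8343
55.8308 22.2752 4.0656
74.3290 35.0315 7.5449 0.0000
90.5019 53.3076 14.0018 0.0000 0.0000
102.9446 74.3290 25.9844 0.0000 0.0000 0.0000

params: Δt=0.36000 u=1.29979 d=0.76936 q=0.45529 e^(-rΔt)=0.98926
t_5 payoffs: 102.9446 74.3290 25.9844 0.0000 0.0000 0.0000
t_4: node(4,0) S=53.9481 payoff=90.5019 vs cont=88.9502 → 90.5019 [stop]  node(4,1) S=91.1424 payoff=53.3076 vs cont=51.7560 → 53.3076 [stop]  node(4,2) S=153.9800 payoff=0.0000 vs cont=14.0018 → 14.0018 [wait]  node(4,3) S=260.1407 payoff=0.0000 vs cont=0.0000 → 0.0000 [wait]  node(4,4) S=439.4934 payoff=0.0000 vs cont=0.0000 → 0.0000 [wait]  ⇒ S*(4)=91.1424
t_3: node(3,0) S=70.1210 payoff=74.3290 vs cont=72.7773 → 74.3290 [stop]  node(3,1) S=118.4656 payoff=25.9844 vs cont=35.0315 → 35.0315 [wait]  node(3,2) S=200.1411 payoff=0.0000 vs cont=7.5449 → 7.5449 [wait]  node(3,3) S=338.1274 payoff=0.0000 vs cont=0.0000 → 0.0000 [wait]  ⇒ S*(3)=70.1210
t_2: node(2,0) S=91.1424 payoff=53.3076 vs cont=55.8308 → 55.8308 [wait]  node(2,1) S=153.9800 payoff=0.0000 vs cont=22.2752 → 22.2752 [wait]  node(2,2) S=260.1407 payoff=0.0000 vs cont=4.0656 → 4.0656 [wait]  ⇒ S*(2)=-
t_1: node(1,0) S=118.4656 payoff=25.9844 vs cont=40.1175 → 40.1175 [wait]  node(1,1) S=200.1411 payoff=0.0000 vs cont=13.8343 → 13.8343 [wait]  ⇒ S*(1)=-
t_0: node(0,0) S=153.9800 payoff=0.0000 vs cont=27.8485 → 27.8485 [wait]  ⇒ S*(0)=-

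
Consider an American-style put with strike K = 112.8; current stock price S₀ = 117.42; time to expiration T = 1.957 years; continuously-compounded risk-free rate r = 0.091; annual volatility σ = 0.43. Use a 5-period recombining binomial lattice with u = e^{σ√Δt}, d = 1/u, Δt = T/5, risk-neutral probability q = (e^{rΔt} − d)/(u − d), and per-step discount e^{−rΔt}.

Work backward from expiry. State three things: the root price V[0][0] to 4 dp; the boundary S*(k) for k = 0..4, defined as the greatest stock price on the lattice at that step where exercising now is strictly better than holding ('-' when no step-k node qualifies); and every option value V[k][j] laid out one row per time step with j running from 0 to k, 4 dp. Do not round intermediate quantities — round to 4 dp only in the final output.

params: Δt=0.39140 u=1.30868 d=0.76413 q=0.49973 e^(-rΔt)=0.96501
t_5 payoffs: 82.2099 60.4104 23.0758 0.0000 0.0000 0.0000
t_4: node(4,0) S=40.0325 payoff=72.7675 vs cont=68.8206 → 72.7675 [stop]  node(4,1) S=68.5610 payoff=44.2390 vs cont=40.2920 → 44.2390 [stop]  node(4,2) S=117.4200 payoff=0.0000 vs cont=11.1401 → 11.1401 [wait]  node(4,3) S=201.0976 payoff=0.0000 vs cont=0.0000 → 0.0000 [wait]  node(4,4) S=344.4067 payoff=0.0000 vs cont=0.0000 → 0.0000 [wait]  ⇒ S*(4)=68.5610
t_3: node(3,0) S=52.3896 payoff=60.4104 vs cont=56.4635 → 60.4104 [stop]  node(3,1) S=89.7242 payoff=23.0758 vs cont=26.7291 → 26.7291 [wait]  node(3,2) S=153.6648 payoff=0.0000 vs cont=5.3780 → 5.3780 [wait]  node(3,3) S=263.1717 payoff=0.0000 vs cont=0.0000 → 0.0000 [wait]  ⇒ S*(3)=52.3896
t_2: node(2,0) S=68.5610 payoff=44.2390 vs cont=42.0539 → 44.2390 [stop]  node(2,1) S=117.4200 payoff=0.0000 vs cont=15.4973 → 15.4973 [wait]  node(2,2) S=201.0976 payoff=0.0000 vs cont=2.5963 → 2.5963 [wait]  ⇒ S*(2)=68.5610
t_1: node(1,0) S=89.7242 payoff=23.0758 vs cont=28.8304 → 28.8304 [wait]  node(1,1) S=153.6648 payoff=0.0000 vs cont=8.7335 → 8.7335 [wait]  ⇒ S*(1)=-
t_0: node(0,0) S=117.4200 payoff=0.0000 vs cont=18.1299 → 18.1299 [wait]  ⇒ S*(0)=-

price = 18.1299
boundary = - - 68.5610 52.3896 68.5610
tree:
18.1299
28.8304 8.7335
44.2390 15.4973 2.5963
60.4104 26.7291 5.3780 0.0000
72.7675 44.2390 11.1401 0.0000 0.0000
82.2099 60.4104 23.0758 0.0000 0.0000 0.0000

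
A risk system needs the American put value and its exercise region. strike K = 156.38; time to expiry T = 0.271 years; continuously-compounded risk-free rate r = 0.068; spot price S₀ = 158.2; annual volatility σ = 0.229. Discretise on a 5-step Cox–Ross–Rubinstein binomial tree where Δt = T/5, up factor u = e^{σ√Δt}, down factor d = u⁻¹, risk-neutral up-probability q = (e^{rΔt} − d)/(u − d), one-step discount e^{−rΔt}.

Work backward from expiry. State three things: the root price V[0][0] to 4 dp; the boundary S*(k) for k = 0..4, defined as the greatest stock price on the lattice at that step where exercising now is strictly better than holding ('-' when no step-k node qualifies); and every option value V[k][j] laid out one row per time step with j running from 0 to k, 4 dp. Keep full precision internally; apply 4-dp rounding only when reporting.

price = 5.8594
boundary = - - - 134.8173 142.1999
tree:
5.8594
9.4328 2.6193
14.6195 4.7364 0.6937
21.5627 8.3469 1.4544 0.0000
28.5620 14.1801 3.0493 0.0000 0.0000
35.1980 21.5627 6.3933 0.0000 0.0000 0.0000

Δt=0.05420, u=1.05476, d=0.94808, q=0.52129, disc=e^(-rΔt)=0.99632
k=5 terminal: V=max(K-S,0) → 35.1980 21.5627 6.3933 0.0000 0.0000 0.0000
k=4: j=0 S=127.8180 intr=28.5620 cont=27.9867 V=28.5620[EX]; j=1 S=142.1999 intr=14.1801 cont=13.6048 V=14.1801[EX]; j=2 S=158.2000 intr=0.0000 cont=3.0493 V=3.0493[hold]; j=3 S=176.0004 intr=0.0000 cont=0.0000 V=0.0000[hold]; j=4 S=195.8038 intr=0.0000 cont=0.0000 V=0.0000[hold]  S*(4)=142.1999
k=3: j=0 S=134.8173 intr=21.5627 cont=20.9874 V=21.5627[EX]; j=1 S=149.9867 intr=6.3933 cont=8.3469 V=8.3469[hold]; j=2 S=166.8630 intr=0.0000 cont=1.4544 V=1.4544[hold]; j=3 S=185.6382 intr=0.0000 cont=0.0000 V=0.0000[hold]  S*(3)=134.8173
k=2: j=0 S=142.1999 intr=14.1801 cont=14.6195 V=14.6195[hold]; j=1 S=158.2000 intr=0.0000 cont=4.7364 V=4.7364[hold]; j=2 S=176.0004 intr=0.0000 cont=0.6937 V=0.6937[hold]  S*(2)=-
k=1: j=0 S=149.9867 intr=6.3933 cont=9.4328 V=9.4328[hold]; j=1 S=166.8630 intr=0.0000 cont=2.6193 V=2.6193[hold]  S*(1)=-
k=0: j=0 S=158.2000 intr=0.0000 cont=5.8594 V=5.8594[hold]  S*(0)=-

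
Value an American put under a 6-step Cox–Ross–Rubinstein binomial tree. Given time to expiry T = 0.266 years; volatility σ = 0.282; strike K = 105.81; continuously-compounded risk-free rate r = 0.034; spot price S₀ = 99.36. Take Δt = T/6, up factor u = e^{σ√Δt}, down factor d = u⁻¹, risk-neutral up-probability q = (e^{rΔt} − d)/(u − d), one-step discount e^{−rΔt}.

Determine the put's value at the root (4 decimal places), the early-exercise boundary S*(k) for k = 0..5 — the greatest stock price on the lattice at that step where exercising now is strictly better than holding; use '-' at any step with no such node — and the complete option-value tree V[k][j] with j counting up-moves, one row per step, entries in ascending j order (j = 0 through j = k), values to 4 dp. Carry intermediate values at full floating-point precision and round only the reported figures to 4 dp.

price = 9.4347
boundary = - - - 83.1478 88.2344 93.6321
tree:
9.4347
13.1561 5.7098
17.6492 8.6641 2.7474
22.6622 12.6466 4.6735 0.8130
27.4555 17.5756 7.7135 1.6215 0.0000
31.9725 22.6622 12.1779 3.2340 0.0000 0.0000
36.2290 27.4555 17.5756 6.4500 0.0000 0.0000 0.0000

Δt=0.04433  u=1.06117  d=0.94235  q=0.49786  discount=0.99849
step 6 (expiry): payoffs max(K−S,0) = 36.2290 27.4555 17.5756 6.4500 0.0000 0.0000 0.0000
step 5: (k=5,j=0): S=73.8375, (K−S)⁺=31.9725, hold=31.8131 ⇒ V=31.9725 exercise | (k=5,j=1): S=83.1478, (K−S)⁺=22.6622, hold=22.5028 ⇒ V=22.6622 exercise | (k=5,j=2): S=93.6321, (K−S)⁺=12.1779, hold=12.0185 ⇒ V=12.1779 exercise | (k=5,j=3): S=105.4383, (K−S)⁺=0.3717, hold=3.2340 ⇒ V=3.2340 continue | (k=5,j=4): S=118.7332, (K−S)⁺=0.0000, hold=0.0000 ⇒ V=0.0000 continue | (k=5,j=5): S=133.7045, (K−S)⁺=0.0000, hold=0.0000 ⇒ V=0.0000 continue  boundary S*=93.6321
step 4: (k=4,j=0): S=78.3545, (K−S)⁺=27.4555, hold=27.2961 ⇒ V=27.4555 exercise | (k=4,j=1): S=88.2344, (K−S)⁺=17.5756, hold=17.4162 ⇒ V=17.5756 exercise | (k=4,j=2): S=99.3600, (K−S)⁺=6.4500, hold=7.7135 ⇒ V=7.7135 continue | (k=4,j=3): S=111.8885, (K−S)⁺=0.0000, hold=1.6215 ⇒ V=1.6215 continue | (k=4,j=4): S=125.9967, (K−S)⁺=0.0000, hold=0.0000 ⇒ V=0.0000 continue  boundary S*=88.2344
step 3: (k=3,j=0): S=83.1478, (K−S)⁺=22.6622, hold=22.5028 ⇒ V=22.6622 exercise | (k=3,j=1): S=93.6321, (K−S)⁺=12.1779, hold=12.6466 ⇒ V=12.6466 continue | (k=3,j=2): S=105.4383, (K−S)⁺=0.3717, hold=4.6735 ⇒ V=4.6735 continue | (k=3,j=3): S=118.7332, (K−S)⁺=0.0000, hold=0.8130 ⇒ V=0.8130 continue  boundary S*=83.1478
step 2: (k=2,j=0): S=88.2344, (K−S)⁺=17.5756, hold=17.6492 ⇒ V=17.6492 continue | (k=2,j=1): S=99.3600, (K−S)⁺=6.4500, hold=8.6641 ⇒ V=8.6641 continue | (k=2,j=2): S=111.8885, (K−S)⁺=0.0000, hold=2.7474 ⇒ V=2.7474 continue  boundary S*=-
step 1: (k=1,j=0): S=93.6321, (K−S)⁺=12.1779, hold=13.1561 ⇒ V=13.1561 continue | (k=1,j=1): S=105.4383, (K−S)⁺=0.3717, hold=5.7098 ⇒ V=5.7098 continue  boundary S*=-
step 0: (k=0,j=0): S=99.3600, (K−S)⁺=6.4500, hold=9.4347 ⇒ V=9.4347 continue  boundary S*=-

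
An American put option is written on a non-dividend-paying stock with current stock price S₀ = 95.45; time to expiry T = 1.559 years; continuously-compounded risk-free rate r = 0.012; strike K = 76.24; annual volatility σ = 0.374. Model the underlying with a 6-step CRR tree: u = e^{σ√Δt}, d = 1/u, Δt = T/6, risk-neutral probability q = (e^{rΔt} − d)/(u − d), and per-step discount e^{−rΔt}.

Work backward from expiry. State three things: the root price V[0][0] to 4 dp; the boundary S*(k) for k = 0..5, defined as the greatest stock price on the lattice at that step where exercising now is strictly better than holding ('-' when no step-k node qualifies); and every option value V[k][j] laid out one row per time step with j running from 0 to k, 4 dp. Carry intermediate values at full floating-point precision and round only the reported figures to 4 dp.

price = 8.0322
boundary = - - - - 44.5242 53.8755
tree:
8.0322
11.8930 3.5658
17.1286 5.8430 0.9236
23.8281 9.3998 1.7177 0.0000
31.7158 14.7534 3.1945 0.0000 0.0000
39.4439 22.3645 5.9411 0.0000 0.0000 0.0000
45.8307 31.7158 11.0492 0.0000 0.0000 0.0000 0.0000

params: Δt=0.25983 u=1.21003 d=0.82643 q=0.46062 e^(-rΔt)=0.99689
t_6 payoffs: 45.8307 31.7158 11.0492 0.0000 0.0000 0.0000 0.0000
t_5: node(5,0) S=36.7961 payoff=39.4439 vs cont=39.2066 → 39.4439 [stop]  node(5,1) S=53.8755 payoff=22.3645 vs cont=22.1271 → 22.3645 [stop]  node(5,2) S=78.8826 payoff=0.0000 vs cont=5.9411 → 5.9411 [wait]  node(5,3) S=115.4970 payoff=0.0000 vs cont=0.0000 → 0.0000 [wait]  node(5,4) S=169.1066 payoff=0.0000 vs cont=0.0000 → 0.0000 [wait]  node(5,5) S=247.5998 payoff=0.0000 vs cont=0.0000 → 0.0000 [wait]  ⇒ S*(5)=53.8755
t_4: node(4,0) S=44.5242 payoff=31.7158 vs cont=31.4784 → 31.7158 [stop]  node(4,1) S=65.1908 payoff=11.0492 vs cont=14.7534 → 14.7534 [wait]  node(4,2) S=95.4500 payoff=0.0000 vs cont=3.1945 → 3.1945 [wait]  node(4,3) S=139.7544 payoff=0.0000 vs cont=0.0000 → 0.0000 [wait]  node(4,4) S=204.6234 payoff=0.0000 vs cont=0.0000 → 0.0000 [wait]  ⇒ S*(4)=44.5242
t_3: node(3,0) S=53.8755 payoff=22.3645 vs cont=23.8281 → 23.8281 [wait]  node(3,1) S=78.8826 payoff=0.0000 vs cont=9.3998 → 9.3998 [wait]  node(3,2) S=115.4970 payoff=0.0000 vs cont=1.7177 → 1.7177 [wait]  node(3,3) S=169.1066 payoff=0.0000 vs cont=0.0000 → 0.0000 [wait]  ⇒ S*(3)=-
t_2: node(2,0) S=65.1908 payoff=11.0492 vs cont=17.1286 → 17.1286 [wait]  node(2,1) S=95.4500 payoff=0.0000 vs cont=5.8430 → 5.8430 [wait]  node(2,2) S=139.7544 payoff=0.0000 vs cont=0.9236 → 0.9236 [wait]  ⇒ S*(2)=-
t_1: node(1,0) S=78.8826 payoff=0.0000 vs cont=11.8930 → 11.8930 [wait]  node(1,1) S=115.4970 payoff=0.0000 vs cont=3.5658 → 3.5658 [wait]  ⇒ S*(1)=-
t_0: node(0,0) S=95.4500 payoff=0.0000 vs cont=8.0322 → 8.0322 [wait]  ⇒ S*(0)=-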